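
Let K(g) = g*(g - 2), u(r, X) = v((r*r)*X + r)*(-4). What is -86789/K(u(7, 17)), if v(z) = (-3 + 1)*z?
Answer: -86789/45144960 ≈ -0.0019225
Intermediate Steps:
v(z) = -2*z
u(r, X) = 8*r + 8*X*r**2 (u(r, X) = -2*((r*r)*X + r)*(-4) = -2*(r**2*X + r)*(-4) = -2*(X*r**2 + r)*(-4) = -2*(r + X*r**2)*(-4) = (-2*r - 2*X*r**2)*(-4) = 8*r + 8*X*r**2)
K(g) = g*(-2 + g)
-86789/K(u(7, 17)) = -86789*1/(56*(1 + 17*7)*(-2 + 8*7*(1 + 17*7))) = -86789*1/(56*(1 + 119)*(-2 + 8*7*(1 + 119))) = -86789*1/(6720*(-2 + 8*7*120)) = -86789*1/(6720*(-2 + 6720)) = -86789/(6720*6718) = -86789/45144960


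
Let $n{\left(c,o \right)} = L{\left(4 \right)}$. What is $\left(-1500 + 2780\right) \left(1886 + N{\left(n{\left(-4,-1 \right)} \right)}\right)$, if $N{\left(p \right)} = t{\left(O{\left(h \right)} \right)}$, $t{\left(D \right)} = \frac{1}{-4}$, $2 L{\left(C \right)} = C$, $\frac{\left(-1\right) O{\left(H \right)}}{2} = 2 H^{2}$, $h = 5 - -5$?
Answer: $2413760$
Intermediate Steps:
$h = 10$ ($h = 5 + 5 = 10$)
$O{\left(H \right)} = - 4 H^{2}$ ($O{\left(H \right)} = - 2 \cdot 2 H^{2} = - 4 H^{2}$)
$L{\left(C \right)} = \frac{C}{2}$
$t{\left(D \right)} = - \frac{1}{4}$
$n{\left(c,o \right)} = 2$ ($n{\left(c,o \right)} = \frac{1}{2} \cdot 4 = 2$)
$N{\left(p \right)} = - \frac{1}{4}$
$\left(-1500 + 2780\right) \left(1886 + N{\left(n{\left(-4,-1 \right)} \right)}\right) = \left(-1500 + 2780\right) \left(1886 - \frac{1}{4}\right) = 1280 \cdot \frac{7543}{4} = 2413760$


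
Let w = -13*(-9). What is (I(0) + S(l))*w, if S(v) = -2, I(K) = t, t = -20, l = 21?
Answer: -2574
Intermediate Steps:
w = 117
I(K) = -20
(I(0) + S(l))*w = (-20 - 2)*117 = -22*117 = -2574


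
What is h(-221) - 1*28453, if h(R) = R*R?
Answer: 20388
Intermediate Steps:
h(R) = R²
h(-221) - 1*28453 = (-221)² - 1*28453 = 48841 - 28453 = 20388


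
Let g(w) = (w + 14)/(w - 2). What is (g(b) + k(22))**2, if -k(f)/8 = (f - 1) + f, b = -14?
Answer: 118336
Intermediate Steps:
g(w) = (14 + w)/(-2 + w)
k(f) = 8 - 16*f (k(f) = -8*((f - 1) + f) = -8*((-1 + f) + f) = -8*(-1 + 2*f) = 8 - 16*f)
(g(b) + k(22))**2 = ((14 - 14)/(-2 - 14) + (8 - 16*22))**2 = (0/(-16) + (8 - 352))**2 = (-1/16*0 - 344)**2 = (0 - 344)**2 = (-344)**2 = 118336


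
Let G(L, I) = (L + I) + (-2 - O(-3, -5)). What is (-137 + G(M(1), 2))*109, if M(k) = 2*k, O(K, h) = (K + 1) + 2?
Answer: -14715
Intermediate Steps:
O(K, h) = 3 + K (O(K, h) = (1 + K) + 2 = 3 + K)
G(L, I) = -2 + I + L (G(L, I) = (L + I) + (-2 - (3 - 3)) = (I + L) + (-2 - 1*0) = (I + L) + (-2 + 0) = (I + L) - 2 = -2 + I + L)
(-137 + G(M(1), 2))*109 = (-137 + (-2 + 2 + 2*1))*109 = (-137 + (-2 + 2 + 2))*109 = (-137 + 2)*109 = -135*109 = -14715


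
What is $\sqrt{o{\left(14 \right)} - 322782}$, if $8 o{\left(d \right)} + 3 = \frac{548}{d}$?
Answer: $\frac{i \sqrt{253057546}}{28} \approx 568.13 i$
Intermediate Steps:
$o{\left(d \right)} = - \frac{3}{8} + \frac{137}{2 d}$ ($o{\left(d \right)} = - \frac{3}{8} + \frac{548 \frac{1}{d}}{8} = - \frac{3}{8} + \frac{137}{2 d}$)
$\sqrt{o{\left(14 \right)} - 322782} = \sqrt{\frac{548 - 42}{8 \cdot 14} - 322782} = \sqrt{\frac{1}{8} \cdot \frac{1}{14} \left(548 - 42\right) - 322782} = \sqrt{\frac{1}{8} \cdot \frac{1}{14} \cdot 506 - 322782} = \sqrt{\frac{253}{56} - 322782} = \sqrt{- \frac{18075539}{56}} = \frac{i \sqrt{253057546}}{28}$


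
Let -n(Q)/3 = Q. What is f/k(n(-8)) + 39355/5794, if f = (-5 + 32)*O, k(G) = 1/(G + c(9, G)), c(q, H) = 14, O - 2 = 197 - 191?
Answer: 47596507/5794 ≈ 8214.8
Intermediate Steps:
O = 8 (O = 2 + (197 - 191) = 2 + 6 = 8)
n(Q) = -3*Q
k(G) = 1/(14 + G) (k(G) = 1/(G + 14) = 1/(14 + G))
f = 216 (f = (-5 + 32)*8 = 27*8 = 216)
f/k(n(-8)) + 39355/5794 = 216/(1/(14 - 3*(-8))) + 39355/5794 = 216/(1/(14 + 24)) + 39355*(1/5794) = 216/(1/38) + 39355/5794 = 216*38 + 39355/5794 = 8208 + 39355/5794 = 47596507/5794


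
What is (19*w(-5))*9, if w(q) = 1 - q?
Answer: 1026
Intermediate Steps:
(19*w(-5))*9 = (19*(1 - 1*(-5)))*9 = (19*(1 + 5))*9 = (19*6)*9 = 114*9 = 1026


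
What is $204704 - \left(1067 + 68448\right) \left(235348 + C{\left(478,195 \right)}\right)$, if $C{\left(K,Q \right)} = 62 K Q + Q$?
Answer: $-418102142241$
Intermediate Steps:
$C{\left(K,Q \right)} = Q + 62 K Q$ ($C{\left(K,Q \right)} = 62 K Q + Q = Q + 62 K Q$)
$204704 - \left(1067 + 68448\right) \left(235348 + C{\left(478,195 \right)}\right) = 204704 - \left(1067 + 68448\right) \left(235348 + 195 \left(1 + 62 \cdot 478\right)\right) = 204704 - 69515 \left(235348 + 195 \left(1 + 29636\right)\right) = 204704 - 69515 \left(235348 + 195 \cdot 29637\right) = 204704 - 69515 \left(235348 + 5779215\right) = 204704 - 69515 \cdot 6014563 = 204704 - 418102346945 = -418102142241$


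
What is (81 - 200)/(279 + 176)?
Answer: -17/65 ≈ -0.26154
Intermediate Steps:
(81 - 200)/(279 + 176) = -119/455 = -119*1/455 = -17/65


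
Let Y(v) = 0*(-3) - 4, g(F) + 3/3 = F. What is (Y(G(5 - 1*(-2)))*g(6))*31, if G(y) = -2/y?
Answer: -620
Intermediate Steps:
g(F) = -1 + F
Y(v) = -4 (Y(v) = 0 - 4 = -4)
(Y(G(5 - 1*(-2)))*g(6))*31 = -4*(-1 + 6)*31 = -4*5*31 = -20*31 = -620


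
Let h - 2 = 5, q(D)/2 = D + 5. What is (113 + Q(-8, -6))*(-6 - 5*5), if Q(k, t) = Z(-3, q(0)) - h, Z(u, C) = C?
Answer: -3596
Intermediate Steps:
q(D) = 10 + 2*D (q(D) = 2*(D + 5) = 2*(5 + D) = 10 + 2*D)
h = 7 (h = 2 + 5 = 7)
Q(k, t) = 3 (Q(k, t) = (10 + 2*0) - 1*7 = (10 + 0) - 7 = 10 - 7 = 3)
(113 + Q(-8, -6))*(-6 - 5*5) = (113 + 3)*(-6 - 5*5) = 116*(-6 - 25) = 116*(-31) = -3596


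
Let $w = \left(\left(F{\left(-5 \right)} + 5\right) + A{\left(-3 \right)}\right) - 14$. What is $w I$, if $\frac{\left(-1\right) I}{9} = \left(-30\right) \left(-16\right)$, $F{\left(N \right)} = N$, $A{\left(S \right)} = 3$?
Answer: $47520$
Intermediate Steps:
$I = -4320$ ($I = - 9 \left(\left(-30\right) \left(-16\right)\right) = \left(-9\right) 480 = -4320$)
$w = -11$ ($w = \left(\left(-5 + 5\right) + 3\right) - 14 = \left(0 + 3\right) - 14 = 3 - 14 = -11$)
$w I = \left(-11\right) \left(-4320\right) = 47520$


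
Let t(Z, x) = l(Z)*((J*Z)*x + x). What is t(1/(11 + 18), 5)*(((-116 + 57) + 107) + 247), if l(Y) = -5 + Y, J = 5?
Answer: -7221600/841 ≈ -8586.9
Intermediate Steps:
t(Z, x) = (-5 + Z)*(x + 5*Z*x) (t(Z, x) = (-5 + Z)*((5*Z)*x + x) = (-5 + Z)*(5*Z*x + x) = (-5 + Z)*(x + 5*Z*x))
t(1/(11 + 18), 5)*(((-116 + 57) + 107) + 247) = (5*(1 + 5/(11 + 18))*(-5 + 1/(11 + 18)))*(((-116 + 57) + 107) + 247) = (5*(1 + 5/29)*(-5 + 1/29))*((-59 + 107) + 247) = (5*(1 + 5*(1/29))*(-5 + 1/29))*(48 + 247) = (5*(1 + 5/29)*(-144/29))*295 = (5*(34/29)*(-144/29))*295 = -24480/841*295 = -7221600/841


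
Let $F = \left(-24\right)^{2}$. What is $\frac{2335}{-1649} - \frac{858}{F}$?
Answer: $- \frac{459967}{158304} \approx -2.9056$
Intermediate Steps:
$F = 576$
$\frac{2335}{-1649} - \frac{858}{F} = \frac{2335}{-1649} - \frac{858}{576} = 2335 \left(- \frac{1}{1649}\right) - \frac{143}{96} = - \frac{2335}{1649} - \frac{143}{96} = - \frac{459967}{158304}$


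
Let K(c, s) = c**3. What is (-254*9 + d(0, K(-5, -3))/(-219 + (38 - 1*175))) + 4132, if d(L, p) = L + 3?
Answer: 657173/356 ≈ 1846.0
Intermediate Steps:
d(L, p) = 3 + L
(-254*9 + d(0, K(-5, -3))/(-219 + (38 - 1*175))) + 4132 = (-254*9 + (3 + 0)/(-219 + (38 - 1*175))) + 4132 = (-2286 + 3/(-219 + (38 - 175))) + 4132 = (-2286 + 3/(-219 - 137)) + 4132 = (-2286 + 3/(-356)) + 4132 = (-2286 - 1/356*3) + 4132 = (-2286 - 3/356) + 4132 = -813819/356 + 4132 = 657173/356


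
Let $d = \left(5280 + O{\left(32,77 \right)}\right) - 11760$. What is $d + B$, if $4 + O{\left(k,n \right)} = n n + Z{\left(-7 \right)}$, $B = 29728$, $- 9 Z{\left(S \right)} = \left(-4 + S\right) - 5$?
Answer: $\frac{262573}{9} \approx 29175.0$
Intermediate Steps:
$Z{\left(S \right)} = 1 - \frac{S}{9}$ ($Z{\left(S \right)} = - \frac{\left(-4 + S\right) - 5}{9} = - \frac{-9 + S}{9} = 1 - \frac{S}{9}$)
$O{\left(k,n \right)} = - \frac{20}{9} + n^{2}$ ($O{\left(k,n \right)} = -4 + \left(n n + \left(1 - - \frac{7}{9}\right)\right) = -4 + \left(n^{2} + \left(1 + \frac{7}{9}\right)\right) = -4 + \left(n^{2} + \frac{16}{9}\right) = -4 + \left(\frac{16}{9} + n^{2}\right) = - \frac{20}{9} + n^{2}$)
$d = - \frac{4979}{9}$ ($d = \left(5280 - \left(\frac{20}{9} - 77^{2}\right)\right) - 11760 = \left(5280 + \left(- \frac{20}{9} + 5929\right)\right) - 11760 = \left(5280 + \frac{53341}{9}\right) - 11760 = \frac{100861}{9} - 11760 = - \frac{4979}{9} \approx -553.22$)
$d + B = - \frac{4979}{9} + 29728 = \frac{262573}{9}$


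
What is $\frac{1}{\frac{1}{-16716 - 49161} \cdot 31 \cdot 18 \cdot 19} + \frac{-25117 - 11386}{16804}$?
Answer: $- \frac{249000319}{29692668} \approx -8.3859$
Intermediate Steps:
$\frac{1}{\frac{1}{-16716 - 49161} \cdot 31 \cdot 18 \cdot 19} + \frac{-25117 - 11386}{16804} = \frac{1}{\frac{1}{-65877} \cdot 558 \cdot 19} + \left(-25117 - 11386\right) \frac{1}{16804} = \frac{1}{\left(- \frac{1}{65877}\right) 10602} - \frac{36503}{16804} = \left(-65877\right) \frac{1}{10602} - \frac{36503}{16804} = - \frac{21959}{3534} - \frac{36503}{16804} = - \frac{249000319}{29692668}$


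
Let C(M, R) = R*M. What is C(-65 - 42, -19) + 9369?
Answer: 11402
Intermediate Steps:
C(M, R) = M*R
C(-65 - 42, -19) + 9369 = (-65 - 42)*(-19) + 9369 = -107*(-19) + 9369 = 2033 + 9369 = 11402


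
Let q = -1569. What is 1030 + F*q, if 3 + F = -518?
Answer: 818479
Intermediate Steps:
F = -521 (F = -3 - 518 = -521)
1030 + F*q = 1030 - 521*(-1569) = 1030 + 817449 = 818479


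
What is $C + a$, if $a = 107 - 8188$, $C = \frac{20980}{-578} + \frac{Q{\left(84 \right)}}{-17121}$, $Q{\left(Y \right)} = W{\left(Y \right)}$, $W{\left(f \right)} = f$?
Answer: $- \frac{13388053685}{1649323} \approx -8117.3$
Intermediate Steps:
$Q{\left(Y \right)} = Y$
$C = - \frac{59874522}{1649323}$ ($C = \frac{20980}{-578} + \frac{84}{-17121} = 20980 \left(- \frac{1}{578}\right) + 84 \left(- \frac{1}{17121}\right) = - \frac{10490}{289} - \frac{28}{5707} = - \frac{59874522}{1649323} \approx -36.302$)
$a = -8081$ ($a = 107 - 8188 = -8081$)
$C + a = - \frac{59874522}{1649323} - 8081 = - \frac{13388053685}{1649323}$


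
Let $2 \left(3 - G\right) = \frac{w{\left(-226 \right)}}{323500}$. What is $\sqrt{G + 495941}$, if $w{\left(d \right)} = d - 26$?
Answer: $\frac{\sqrt{519016555147610}}{32350} \approx 704.23$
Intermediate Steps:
$w{\left(d \right)} = -26 + d$ ($w{\left(d \right)} = d - 26 = -26 + d$)
$G = \frac{485313}{161750}$ ($G = 3 - \frac{\left(-26 - 226\right) \frac{1}{323500}}{2} = 3 - \frac{\left(-252\right) \frac{1}{323500}}{2} = 3 - - \frac{63}{161750} = 3 + \frac{63}{161750} = \frac{485313}{161750} \approx 3.0004$)
$\sqrt{G + 495941} = \sqrt{\frac{485313}{161750} + 495941} = \sqrt{\frac{80218942063}{161750}} = \frac{\sqrt{519016555147610}}{32350}$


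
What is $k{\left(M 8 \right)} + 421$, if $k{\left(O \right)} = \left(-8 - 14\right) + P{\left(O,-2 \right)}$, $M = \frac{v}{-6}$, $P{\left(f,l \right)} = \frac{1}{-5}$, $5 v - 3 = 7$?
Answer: $\frac{1994}{5} \approx 398.8$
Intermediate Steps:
$v = 2$ ($v = \frac{3}{5} + \frac{1}{5} \cdot 7 = \frac{3}{5} + \frac{7}{5} = 2$)
$P{\left(f,l \right)} = - \frac{1}{5}$
$M = - \frac{1}{3}$ ($M = \frac{2}{-6} = 2 \left(- \frac{1}{6}\right) = - \frac{1}{3} \approx -0.33333$)
$k{\left(O \right)} = - \frac{111}{5}$ ($k{\left(O \right)} = \left(-8 - 14\right) - \frac{1}{5} = -22 - \frac{1}{5} = - \frac{111}{5}$)
$k{\left(M 8 \right)} + 421 = - \frac{111}{5} + 421 = \frac{1994}{5}$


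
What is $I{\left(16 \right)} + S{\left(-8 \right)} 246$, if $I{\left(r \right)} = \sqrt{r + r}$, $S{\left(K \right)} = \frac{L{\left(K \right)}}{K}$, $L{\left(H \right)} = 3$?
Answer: $- \frac{369}{4} + 4 \sqrt{2} \approx -86.593$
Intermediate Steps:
$S{\left(K \right)} = \frac{3}{K}$
$I{\left(r \right)} = \sqrt{2} \sqrt{r}$ ($I{\left(r \right)} = \sqrt{2 r} = \sqrt{2} \sqrt{r}$)
$I{\left(16 \right)} + S{\left(-8 \right)} 246 = \sqrt{2} \sqrt{16} + \frac{3}{-8} \cdot 246 = \sqrt{2} \cdot 4 + 3 \left(- \frac{1}{8}\right) 246 = 4 \sqrt{2} - \frac{369}{4} = - \frac{369}{4} + 4 \sqrt{2}$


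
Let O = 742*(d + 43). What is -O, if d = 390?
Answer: -321286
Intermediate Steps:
O = 321286 (O = 742*(390 + 43) = 742*433 = 321286)
-O = -1*321286 = -321286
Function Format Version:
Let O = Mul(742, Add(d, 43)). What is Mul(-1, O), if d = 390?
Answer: -321286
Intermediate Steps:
O = 321286 (O = Mul(742, Add(390, 43)) = Mul(742, 433) = 321286)
Mul(-1, O) = Mul(-1, 321286) = -321286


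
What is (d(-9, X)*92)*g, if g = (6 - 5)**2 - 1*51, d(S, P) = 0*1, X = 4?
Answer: 0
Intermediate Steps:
d(S, P) = 0
g = -50 (g = 1**2 - 51 = 1 - 51 = -50)
(d(-9, X)*92)*g = (0*92)*(-50) = 0*(-50) = 0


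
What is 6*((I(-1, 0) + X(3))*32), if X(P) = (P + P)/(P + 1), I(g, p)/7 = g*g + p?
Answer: 1632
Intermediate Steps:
I(g, p) = 7*p + 7*g² (I(g, p) = 7*(g*g + p) = 7*(g² + p) = 7*(p + g²) = 7*p + 7*g²)
X(P) = 2*P/(1 + P) (X(P) = (2*P)/(1 + P) = 2*P/(1 + P))
6*((I(-1, 0) + X(3))*32) = 6*(((7*0 + 7*(-1)²) + 2*3/(1 + 3))*32) = 6*(((0 + 7*1) + 2*3/4)*32) = 6*(((0 + 7) + 2*3*(¼))*32) = 6*((7 + 3/2)*32) = 6*((17/2)*32) = 6*272 = 1632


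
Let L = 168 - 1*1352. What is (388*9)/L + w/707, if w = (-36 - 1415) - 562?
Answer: -1213059/209272 ≈ -5.7966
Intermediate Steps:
w = -2013 (w = -1451 - 562 = -2013)
L = -1184 (L = 168 - 1352 = -1184)
(388*9)/L + w/707 = (388*9)/(-1184) - 2013/707 = 3492*(-1/1184) - 2013*1/707 = -873/296 - 2013/707 = -1213059/209272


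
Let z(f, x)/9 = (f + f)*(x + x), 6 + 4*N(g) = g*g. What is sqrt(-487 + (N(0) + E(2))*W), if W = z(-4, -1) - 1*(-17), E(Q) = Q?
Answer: I*sqrt(1626)/2 ≈ 20.162*I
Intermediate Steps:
N(g) = -3/2 + g**2/4 (N(g) = -3/2 + (g*g)/4 = -3/2 + g**2/4)
z(f, x) = 36*f*x (z(f, x) = 9*((f + f)*(x + x)) = 9*((2*f)*(2*x)) = 9*(4*f*x) = 36*f*x)
W = 161 (W = 36*(-4)*(-1) - 1*(-17) = 144 + 17 = 161)
sqrt(-487 + (N(0) + E(2))*W) = sqrt(-487 + ((-3/2 + (1/4)*0**2) + 2)*161) = sqrt(-487 + ((-3/2 + (1/4)*0) + 2)*161) = sqrt(-487 + ((-3/2 + 0) + 2)*161) = sqrt(-487 + (-3/2 + 2)*161) = sqrt(-487 + (1/2)*161) = sqrt(-487 + 161/2) = sqrt(-813/2) = I*sqrt(1626)/2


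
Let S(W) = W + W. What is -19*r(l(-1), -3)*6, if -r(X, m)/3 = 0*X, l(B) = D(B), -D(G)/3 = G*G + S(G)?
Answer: 0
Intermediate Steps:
S(W) = 2*W
D(G) = -6*G - 3*G² (D(G) = -3*(G*G + 2*G) = -3*(G² + 2*G) = -6*G - 3*G²)
l(B) = 3*B*(-2 - B)
r(X, m) = 0 (r(X, m) = -0*X = -3*0 = 0)
-19*r(l(-1), -3)*6 = -19*0*6 = 0*6 = 0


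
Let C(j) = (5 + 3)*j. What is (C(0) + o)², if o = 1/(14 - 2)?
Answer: 1/144 ≈ 0.0069444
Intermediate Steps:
C(j) = 8*j
o = 1/12 ≈ 0.083333
(C(0) + o)² = (8*0 + 1/12)² = (0 + 1/12)² = (1/12)² = 1/144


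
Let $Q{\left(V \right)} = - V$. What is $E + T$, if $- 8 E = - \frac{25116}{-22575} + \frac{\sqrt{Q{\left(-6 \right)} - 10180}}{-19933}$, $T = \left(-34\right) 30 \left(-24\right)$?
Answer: $\frac{52631701}{2150} + \frac{i \sqrt{10174}}{159464} \approx 24480.0 + 0.00063253 i$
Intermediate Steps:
$T = 24480$ ($T = \left(-1020\right) \left(-24\right) = 24480$)
$E = - \frac{299}{2150} + \frac{i \sqrt{10174}}{159464}$ ($E = - \frac{- \frac{25116}{-22575} + \frac{\sqrt{\left(-1\right) \left(-6\right) - 10180}}{-19933}}{8} = - \frac{\left(-25116\right) \left(- \frac{1}{22575}\right) + \sqrt{6 - 10180} \left(- \frac{1}{19933}\right)}{8} = - \frac{\frac{1196}{1075} + \sqrt{-10174} \left(- \frac{1}{19933}\right)}{8} = - \frac{\frac{1196}{1075} + i \sqrt{10174} \left(- \frac{1}{19933}\right)}{8} = - \frac{\frac{1196}{1075} - \frac{i \sqrt{10174}}{19933}}{8} = - \frac{299}{2150} + \frac{i \sqrt{10174}}{159464} \approx -0.13907 + 0.00063253 i$)
$E + T = \left(- \frac{299}{2150} + \frac{i \sqrt{10174}}{159464}\right) + 24480 = \frac{52631701}{2150} + \frac{i \sqrt{10174}}{159464}$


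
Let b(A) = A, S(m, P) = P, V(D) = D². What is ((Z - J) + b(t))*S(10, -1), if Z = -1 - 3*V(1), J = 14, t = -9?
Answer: 27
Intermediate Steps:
Z = -4 (Z = -1 - 3*1² = -1 - 3*1 = -1 - 3 = -4)
((Z - J) + b(t))*S(10, -1) = ((-4 - 1*14) - 9)*(-1) = ((-4 - 14) - 9)*(-1) = (-18 - 9)*(-1) = -27*(-1) = 27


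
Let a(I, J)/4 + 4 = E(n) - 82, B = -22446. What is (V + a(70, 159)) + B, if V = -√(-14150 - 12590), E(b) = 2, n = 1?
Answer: -22782 - 2*I*√6685 ≈ -22782.0 - 163.52*I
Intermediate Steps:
a(I, J) = -336 (a(I, J) = -16 + 4*(2 - 82) = -16 + 4*(-80) = -16 - 320 = -336)
V = -2*I*√6685 (V = -√(-26740) = -2*I*√6685 ≈ -163.52*I)
(V + a(70, 159)) + B = (-2*I*√6685 - 336) - 22446 = (-336 - 2*I*√6685) - 22446 = -22782 - 2*I*√6685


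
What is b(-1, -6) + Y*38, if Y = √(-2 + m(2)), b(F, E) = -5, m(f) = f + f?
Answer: -5 + 38*√2 ≈ 48.740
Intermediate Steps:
m(f) = 2*f
Y = √2 (Y = √(-2 + 2*2) = √(-2 + 4) = √2 ≈ 1.4142)
b(-1, -6) + Y*38 = -5 + √2*38 = -5 + 38*√2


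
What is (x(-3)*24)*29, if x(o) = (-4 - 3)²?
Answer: 34104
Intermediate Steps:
x(o) = 49 (x(o) = (-7)² = 49)
(x(-3)*24)*29 = (49*24)*29 = 1176*29 = 34104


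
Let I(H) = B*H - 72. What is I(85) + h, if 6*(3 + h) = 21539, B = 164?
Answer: 104729/6 ≈ 17455.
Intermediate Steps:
h = 21521/6 (h = -3 + (⅙)*21539 = -3 + 21539/6 = 21521/6 ≈ 3586.8)
I(H) = -72 + 164*H (I(H) = 164*H - 72 = -72 + 164*H)
I(85) + h = (-72 + 164*85) + 21521/6 = (-72 + 13940) + 21521/6 = 13868 + 21521/6 = 104729/6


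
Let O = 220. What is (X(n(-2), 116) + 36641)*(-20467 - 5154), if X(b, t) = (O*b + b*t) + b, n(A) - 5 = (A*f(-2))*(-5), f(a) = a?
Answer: -809264906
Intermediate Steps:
n(A) = 5 + 10*A (n(A) = 5 + (A*(-2))*(-5) = 5 - 2*A*(-5) = 5 + 10*A)
X(b, t) = 221*b + b*t (X(b, t) = (220*b + b*t) + b = 221*b + b*t)
(X(n(-2), 116) + 36641)*(-20467 - 5154) = ((5 + 10*(-2))*(221 + 116) + 36641)*(-20467 - 5154) = ((5 - 20)*337 + 36641)*(-25621) = (-15*337 + 36641)*(-25621) = (-5055 + 36641)*(-25621) = 31586*(-25621) = -809264906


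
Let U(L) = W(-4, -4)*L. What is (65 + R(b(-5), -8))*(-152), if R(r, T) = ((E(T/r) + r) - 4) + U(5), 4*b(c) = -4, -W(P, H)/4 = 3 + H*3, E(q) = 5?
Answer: -37240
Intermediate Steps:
W(P, H) = -12 - 12*H (W(P, H) = -4*(3 + H*3) = -4*(3 + 3*H) = -12 - 12*H)
b(c) = -1 (b(c) = (¼)*(-4) = -1)
U(L) = 36*L (U(L) = (-12 - 12*(-4))*L = (-12 + 48)*L = 36*L)
R(r, T) = 181 + r (R(r, T) = ((5 + r) - 4) + 36*5 = (1 + r) + 180 = 181 + r)
(65 + R(b(-5), -8))*(-152) = (65 + (181 - 1))*(-152) = (65 + 180)*(-152) = 245*(-152) = -37240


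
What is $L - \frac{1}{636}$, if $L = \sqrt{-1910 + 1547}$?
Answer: $- \frac{1}{636} + 11 i \sqrt{3} \approx -0.0015723 + 19.053 i$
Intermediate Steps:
$L = 11 i \sqrt{3}$ ($L = \sqrt{-363} = 11 i \sqrt{3} \approx 19.053 i$)
$L - \frac{1}{636} = 11 i \sqrt{3} - \frac{1}{636} = - \frac{1}{636} + 11 i \sqrt{3}$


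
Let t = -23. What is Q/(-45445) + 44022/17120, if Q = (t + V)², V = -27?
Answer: 195777979/77801840 ≈ 2.5164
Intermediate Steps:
Q = 2500 (Q = (-23 - 27)² = (-50)² = 2500)
Q/(-45445) + 44022/17120 = 2500/(-45445) + 44022/17120 = 2500*(-1/45445) + 44022*(1/17120) = -500/9089 + 22011/8560 = 195777979/77801840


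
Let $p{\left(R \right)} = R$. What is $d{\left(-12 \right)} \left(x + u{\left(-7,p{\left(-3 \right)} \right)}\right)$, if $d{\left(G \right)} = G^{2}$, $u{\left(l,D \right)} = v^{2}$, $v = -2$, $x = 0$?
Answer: $576$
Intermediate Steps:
$u{\left(l,D \right)} = 4$ ($u{\left(l,D \right)} = \left(-2\right)^{2} = 4$)
$d{\left(-12 \right)} \left(x + u{\left(-7,p{\left(-3 \right)} \right)}\right) = \left(-12\right)^{2} \left(0 + 4\right) = 144 \cdot 4 = 576$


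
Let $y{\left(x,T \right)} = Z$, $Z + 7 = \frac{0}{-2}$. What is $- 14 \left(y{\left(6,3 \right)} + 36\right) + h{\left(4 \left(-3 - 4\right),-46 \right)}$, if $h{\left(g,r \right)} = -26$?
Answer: $-432$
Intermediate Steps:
$Z = -7$ ($Z = -7 + \frac{0}{-2} = -7 + 0 \left(- \frac{1}{2}\right) = -7 + 0 = -7$)
$y{\left(x,T \right)} = -7$
$- 14 \left(y{\left(6,3 \right)} + 36\right) + h{\left(4 \left(-3 - 4\right),-46 \right)} = - 14 \left(-7 + 36\right) - 26 = \left(-14\right) 29 - 26 = -406 - 26 = -432$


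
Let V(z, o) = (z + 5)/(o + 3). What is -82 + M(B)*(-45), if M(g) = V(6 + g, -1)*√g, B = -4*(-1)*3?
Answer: -82 - 1035*√3 ≈ -1874.7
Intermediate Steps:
V(z, o) = (5 + z)/(3 + o)
B = 12 (B = 4*3 = 12)
M(g) = √g*(11/2 + g/2) (M(g) = ((5 + (6 + g))/(3 - 1))*√g = ((11 + g)/2)*√g = (11/2 + g/2)*√g = √g*(11/2 + g/2))
-82 + M(B)*(-45) = -82 + (√12*(11 + 12)/2)*(-45) = -82 + ((½)*(2*√3)*23)*(-45) = -82 + (23*√3)*(-45) = -82 - 1035*√3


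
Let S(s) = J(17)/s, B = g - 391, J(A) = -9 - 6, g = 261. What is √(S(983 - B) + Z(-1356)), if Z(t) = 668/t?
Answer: 2*I*√2001362097/125769 ≈ 0.71141*I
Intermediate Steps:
J(A) = -15
B = -130 (B = 261 - 391 = -130)
S(s) = -15/s
√(S(983 - B) + Z(-1356)) = √(-15/(983 - 1*(-130)) + 668/(-1356)) = √(-15/(983 + 130) + 668*(-1/1356)) = √(-15/1113 - 167/339) = √(-15*1/1113 - 167/339) = √(-5/371 - 167/339) = √(-63652/125769) = 2*I*√2001362097/125769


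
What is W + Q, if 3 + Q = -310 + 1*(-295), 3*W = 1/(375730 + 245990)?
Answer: -1134017279/1865160 ≈ -608.00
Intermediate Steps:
W = 1/1865160 (W = 1/(3*(375730 + 245990)) = (⅓)/621720 = (⅓)*(1/621720) = 1/1865160 ≈ 5.3615e-7)
Q = -608 (Q = -3 + (-310 + 1*(-295)) = -3 + (-310 - 295) = -3 - 605 = -608)
W + Q = 1/1865160 - 608 = -1134017279/1865160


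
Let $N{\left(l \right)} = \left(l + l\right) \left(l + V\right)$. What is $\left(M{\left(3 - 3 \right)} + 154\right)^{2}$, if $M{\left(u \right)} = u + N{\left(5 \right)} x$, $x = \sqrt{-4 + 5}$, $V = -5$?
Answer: $23716$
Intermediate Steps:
$x = 1$ ($x = \sqrt{1} = 1$)
$N{\left(l \right)} = 2 l \left(-5 + l\right)$ ($N{\left(l \right)} = \left(l + l\right) \left(l - 5\right) = 2 l \left(-5 + l\right)$)
$M{\left(u \right)} = u$ ($M{\left(u \right)} = u + 2 \cdot 5 \left(-5 + 5\right) 1 = u + 2 \cdot 5 \cdot 0 \cdot 1 = u + 0 \cdot 1 = u + 0 = u$)
$\left(M{\left(3 - 3 \right)} + 154\right)^{2} = \left(\left(3 - 3\right) + 154\right)^{2} = \left(0 + 154\right)^{2} = 154^{2} = 23716$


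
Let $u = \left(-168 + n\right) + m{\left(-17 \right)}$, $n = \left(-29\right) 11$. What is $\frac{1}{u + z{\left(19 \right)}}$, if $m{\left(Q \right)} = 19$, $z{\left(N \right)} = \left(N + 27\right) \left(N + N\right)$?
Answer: $\frac{1}{1280} \approx 0.00078125$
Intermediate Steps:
$n = -319$
$z{\left(N \right)} = 2 N \left(27 + N\right)$ ($z{\left(N \right)} = \left(27 + N\right) 2 N = 2 N \left(27 + N\right)$)
$u = -468$ ($u = \left(-168 - 319\right) + 19 = -487 + 19 = -468$)
$\frac{1}{u + z{\left(19 \right)}} = \frac{1}{-468 + 2 \cdot 19 \left(27 + 19\right)} = \frac{1}{-468 + 2 \cdot 19 \cdot 46} = \frac{1}{-468 + 1748} = \frac{1}{1280}$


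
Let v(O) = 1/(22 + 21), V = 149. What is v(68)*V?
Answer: 149/43 ≈ 3.4651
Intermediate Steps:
v(O) = 1/43
v(68)*V = (1/43)*149 = 149/43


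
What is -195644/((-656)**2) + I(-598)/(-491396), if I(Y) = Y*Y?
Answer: -15626784623/13216586816 ≈ -1.1824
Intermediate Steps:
I(Y) = Y**2
-195644/((-656)**2) + I(-598)/(-491396) = -195644/((-656)**2) + (-598)**2/(-491396) = -195644/430336 + 357604*(-1/491396) = -195644*1/430336 - 89401/122849 = -48911/107584 - 89401/122849 = -15626784623/13216586816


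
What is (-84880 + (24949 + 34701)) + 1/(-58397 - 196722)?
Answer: -6436652371/255119 ≈ -25230.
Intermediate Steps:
(-84880 + (24949 + 34701)) + 1/(-58397 - 196722) = (-84880 + 59650) + 1/(-255119) = -25230 - 1/255119 = -6436652371/255119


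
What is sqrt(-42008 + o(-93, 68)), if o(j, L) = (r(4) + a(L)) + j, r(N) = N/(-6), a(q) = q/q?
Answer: I*sqrt(378906)/3 ≈ 205.18*I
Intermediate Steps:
a(q) = 1
r(N) = -N/6 (r(N) = N*(-1/6) = -N/6)
o(j, L) = 1/3 + j (o(j, L) = (-1/6*4 + 1) + j = (-2/3 + 1) + j = 1/3 + j)
sqrt(-42008 + o(-93, 68)) = sqrt(-42008 + (1/3 - 93)) = sqrt(-42008 - 278/3) = sqrt(-126302/3) = I*sqrt(378906)/3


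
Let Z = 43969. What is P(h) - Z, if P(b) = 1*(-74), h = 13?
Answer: -44043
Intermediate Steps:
P(b) = -74
P(h) - Z = -74 - 1*43969 = -74 - 43969 = -44043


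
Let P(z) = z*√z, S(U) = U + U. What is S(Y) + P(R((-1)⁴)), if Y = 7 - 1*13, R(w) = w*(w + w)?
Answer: -12 + 2*√2 ≈ -9.1716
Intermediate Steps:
R(w) = 2*w² (R(w) = w*(2*w) = 2*w²)
Y = -6 (Y = 7 - 13 = -6)
S(U) = 2*U
P(z) = z^(3/2)
S(Y) + P(R((-1)⁴)) = 2*(-6) + (2*((-1)⁴)²)^(3/2) = -12 + (2*1²)^(3/2) = -12 + (2*1)^(3/2) = -12 + 2^(3/2) = -12 + 2*√2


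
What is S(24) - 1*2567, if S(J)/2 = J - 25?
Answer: -2569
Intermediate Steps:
S(J) = -50 + 2*J (S(J) = 2*(J - 25) = 2*(-25 + J) = -50 + 2*J)
S(24) - 1*2567 = (-50 + 2*24) - 1*2567 = (-50 + 48) - 2567 = -2 - 2567 = -2569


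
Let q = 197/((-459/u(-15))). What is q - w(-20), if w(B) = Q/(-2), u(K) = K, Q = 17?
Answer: 4571/306 ≈ 14.938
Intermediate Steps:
w(B) = -17/2 (w(B) = 17/(-2) = 17*(-1/2) = -17/2)
q = 985/153 (q = 197/((-459/(-15))) = 197/((-459*(-1/15))) = 197/(153/5) = 197*(5/153) = 985/153 ≈ 6.4379)
q - w(-20) = 985/153 - 1*(-17/2) = 985/153 + 17/2 = 4571/306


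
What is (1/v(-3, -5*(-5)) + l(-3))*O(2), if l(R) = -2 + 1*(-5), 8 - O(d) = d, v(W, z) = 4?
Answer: -81/2 ≈ -40.500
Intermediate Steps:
O(d) = 8 - d
l(R) = -7 (l(R) = -2 - 5 = -7)
(1/v(-3, -5*(-5)) + l(-3))*O(2) = (1/4 - 7)*(8 - 1*2) = (¼ - 7)*(8 - 2) = -27/4*6 = -81/2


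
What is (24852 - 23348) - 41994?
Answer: -40490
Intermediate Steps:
(24852 - 23348) - 41994 = 1504 - 41994 = -40490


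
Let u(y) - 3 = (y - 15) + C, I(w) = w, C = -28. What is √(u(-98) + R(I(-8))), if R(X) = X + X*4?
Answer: I*√178 ≈ 13.342*I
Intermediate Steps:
u(y) = -40 + y (u(y) = 3 + ((y - 15) - 28) = 3 + ((-15 + y) - 28) = 3 + (-43 + y) = -40 + y)
R(X) = 5*X (R(X) = X + 4*X = 5*X)
√(u(-98) + R(I(-8))) = √((-40 - 98) + 5*(-8)) = √(-138 - 40) = √(-178) = I*√178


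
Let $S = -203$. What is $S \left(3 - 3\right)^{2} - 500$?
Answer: $-500$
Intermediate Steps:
$S \left(3 - 3\right)^{2} - 500 = - 203 \left(3 - 3\right)^{2} - 500 = - 203 \cdot 0^{2} - 500 = \left(-203\right) 0 - 500 = 0 - 500 = -500$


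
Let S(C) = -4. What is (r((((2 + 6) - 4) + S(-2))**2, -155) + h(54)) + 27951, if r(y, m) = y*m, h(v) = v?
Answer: 28005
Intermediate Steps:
r(y, m) = m*y
(r((((2 + 6) - 4) + S(-2))**2, -155) + h(54)) + 27951 = (-155*(((2 + 6) - 4) - 4)**2 + 54) + 27951 = (-155*((8 - 4) - 4)**2 + 54) + 27951 = (-155*(4 - 4)**2 + 54) + 27951 = (-155*0**2 + 54) + 27951 = (-155*0 + 54) + 27951 = (0 + 54) + 27951 = 54 + 27951 = 28005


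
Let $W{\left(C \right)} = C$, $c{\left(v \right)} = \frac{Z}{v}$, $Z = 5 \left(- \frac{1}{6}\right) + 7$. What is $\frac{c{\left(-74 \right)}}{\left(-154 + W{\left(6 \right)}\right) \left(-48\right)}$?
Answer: $- \frac{1}{85248} \approx -1.173 \cdot 10^{-5}$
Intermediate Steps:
$Z = \frac{37}{6}$ ($Z = 5 \left(\left(-1\right) \frac{1}{6}\right) + 7 = 5 \left(- \frac{1}{6}\right) + 7 = - \frac{5}{6} + 7 = \frac{37}{6} \approx 6.1667$)
$c{\left(v \right)} = \frac{37}{6 v}$
$\frac{c{\left(-74 \right)}}{\left(-154 + W{\left(6 \right)}\right) \left(-48\right)} = \frac{\frac{37}{6} \frac{1}{-74}}{\left(-154 + 6\right) \left(-48\right)} = \frac{\frac{37}{6} \left(- \frac{1}{74}\right)}{\left(-148\right) \left(-48\right)} = - \frac{1}{12 \cdot 7104} = \left(- \frac{1}{12}\right) \frac{1}{7104} = - \frac{1}{85248}$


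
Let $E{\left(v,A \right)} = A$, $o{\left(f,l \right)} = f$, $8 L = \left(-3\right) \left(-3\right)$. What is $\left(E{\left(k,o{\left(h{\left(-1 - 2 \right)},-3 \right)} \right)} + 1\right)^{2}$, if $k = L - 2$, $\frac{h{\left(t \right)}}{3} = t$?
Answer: $64$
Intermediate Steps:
$L = \frac{9}{8}$ ($L = \frac{\left(-3\right) \left(-3\right)}{8} = \frac{1}{8} \cdot 9 = \frac{9}{8} \approx 1.125$)
$h{\left(t \right)} = 3 t$
$k = - \frac{7}{8}$ ($k = \frac{9}{8} - 2 = - \frac{7}{8} \approx -0.875$)
$\left(E{\left(k,o{\left(h{\left(-1 - 2 \right)},-3 \right)} \right)} + 1\right)^{2} = \left(3 \left(-1 - 2\right) + 1\right)^{2} = \left(3 \left(-3\right) + 1\right)^{2} = \left(-9 + 1\right)^{2} = \left(-8\right)^{2} = 64$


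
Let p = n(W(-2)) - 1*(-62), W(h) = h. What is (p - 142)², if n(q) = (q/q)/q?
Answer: 25921/4 ≈ 6480.3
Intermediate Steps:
n(q) = 1/q
p = 123/2 (p = 1/(-2) - 1*(-62) = -½ + 62 = 123/2 ≈ 61.500)
(p - 142)² = (123/2 - 142)² = (-161/2)² = 25921/4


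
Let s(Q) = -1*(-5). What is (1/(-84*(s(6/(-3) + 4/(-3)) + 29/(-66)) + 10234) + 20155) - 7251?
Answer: 1398277451/108360 ≈ 12904.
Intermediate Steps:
s(Q) = 5
(1/(-84*(s(6/(-3) + 4/(-3)) + 29/(-66)) + 10234) + 20155) - 7251 = (1/(-84*(5 + 29/(-66)) + 10234) + 20155) - 7251 = (1/(-84*(5 + 29*(-1/66)) + 10234) + 20155) - 7251 = (1/(-84*(5 - 29/66) + 10234) + 20155) - 7251 = (1/(-84*301/66 + 10234) + 20155) - 7251 = (1/(-4214/11 + 10234) + 20155) - 7251 = (1/(108360/11) + 20155) - 7251 = (11/108360 + 20155) - 7251 = 2183995811/108360 - 7251 = 1398277451/108360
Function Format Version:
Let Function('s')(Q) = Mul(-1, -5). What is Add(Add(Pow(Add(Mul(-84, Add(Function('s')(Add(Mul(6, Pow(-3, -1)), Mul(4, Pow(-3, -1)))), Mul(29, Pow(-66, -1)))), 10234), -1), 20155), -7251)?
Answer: Rational(1398277451, 108360) ≈ 12904.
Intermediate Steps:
Function('s')(Q) = 5
Add(Add(Pow(Add(Mul(-84, Add(Function('s')(Add(Mul(6, Pow(-3, -1)), Mul(4, Pow(-3, -1)))), Mul(29, Pow(-66, -1)))), 10234), -1), 20155), -7251) = Add(Add(Pow(Add(Mul(-84, Add(5, Mul(29, Pow(-66, -1)))), 10234), -1), 20155), -7251) = Add(Add(Pow(Add(Mul(-84, Add(5, Mul(29, Rational(-1, 66)))), 10234), -1), 20155), -7251) = Add(Add(Pow(Add(Mul(-84, Add(5, Rational(-29, 66))), 10234), -1), 20155), -7251) = Add(Add(Pow(Add(Mul(-84, Rational(301, 66)), 10234), -1), 20155), -7251) = Add(Add(Pow(Add(Rational(-4214, 11), 10234), -1), 20155), -7251) = Add(Add(Pow(Rational(108360, 11), -1), 20155), -7251) = Add(Add(Rational(11, 108360), 20155), -7251) = Add(Rational(2183995811, 108360), -7251) = Rational(1398277451, 108360)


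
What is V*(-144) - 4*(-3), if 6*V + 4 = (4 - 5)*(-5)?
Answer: -12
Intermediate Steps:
V = 1/6 (V = -2/3 + ((4 - 5)*(-5))/6 = -2/3 + (-1*(-5))/6 = -2/3 + (1/6)*5 = -2/3 + 5/6 = 1/6 ≈ 0.16667)
V*(-144) - 4*(-3) = (1/6)*(-144) - 4*(-3) = -24 + 12 = -12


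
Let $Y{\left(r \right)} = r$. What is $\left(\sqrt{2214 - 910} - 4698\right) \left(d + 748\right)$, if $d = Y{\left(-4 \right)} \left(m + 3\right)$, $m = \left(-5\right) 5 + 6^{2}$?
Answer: $-3251016 + 1384 \sqrt{326} \approx -3.226 \cdot 10^{6}$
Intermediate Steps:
$m = 11$ ($m = -25 + 36 = 11$)
$d = -56$ ($d = - 4 \left(11 + 3\right) = \left(-4\right) 14 = -56$)
$\left(\sqrt{2214 - 910} - 4698\right) \left(d + 748\right) = \left(\sqrt{2214 - 910} - 4698\right) \left(-56 + 748\right) = \left(\sqrt{1304} - 4698\right) 692 = \left(2 \sqrt{326} - 4698\right) 692 = \left(-4698 + 2 \sqrt{326}\right) 692 = -3251016 + 1384 \sqrt{326}$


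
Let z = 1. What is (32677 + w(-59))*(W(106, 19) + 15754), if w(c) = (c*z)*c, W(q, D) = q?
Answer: 573465880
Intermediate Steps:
w(c) = c² (w(c) = (c*1)*c = c*c = c²)
(32677 + w(-59))*(W(106, 19) + 15754) = (32677 + (-59)²)*(106 + 15754) = (32677 + 3481)*15860 = 36158*15860 = 573465880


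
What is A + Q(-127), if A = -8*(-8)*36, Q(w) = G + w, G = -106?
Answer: 2071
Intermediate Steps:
Q(w) = -106 + w
A = 2304 (A = 64*36 = 2304)
A + Q(-127) = 2304 + (-106 - 127) = 2304 - 233 = 2071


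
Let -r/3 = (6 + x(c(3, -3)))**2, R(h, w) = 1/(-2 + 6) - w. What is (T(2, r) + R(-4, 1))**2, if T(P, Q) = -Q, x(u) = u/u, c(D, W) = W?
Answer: 342225/16 ≈ 21389.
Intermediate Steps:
x(u) = 1
R(h, w) = 1/4 - w
r = -147 (r = -3*(6 + 1)**2 = -3*7**2 = -3*49 = -147)
(T(2, r) + R(-4, 1))**2 = (-1*(-147) + (1/4 - 1*1))**2 = (147 + (1/4 - 1))**2 = (147 - 3/4)**2 = (585/4)**2 = 342225/16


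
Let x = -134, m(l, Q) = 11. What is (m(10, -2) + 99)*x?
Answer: -14740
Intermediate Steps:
(m(10, -2) + 99)*x = (11 + 99)*(-134) = 110*(-134) = -14740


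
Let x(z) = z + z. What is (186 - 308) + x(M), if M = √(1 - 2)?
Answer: -122 + 2*I ≈ -122.0 + 2.0*I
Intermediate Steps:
M = I (M = √(-1) = I ≈ 1.0*I)
x(z) = 2*z
(186 - 308) + x(M) = (186 - 308) + 2*I = -122 + 2*I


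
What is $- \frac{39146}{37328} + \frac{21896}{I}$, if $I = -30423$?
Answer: $- \frac{1004136323}{567814872} \approx -1.7684$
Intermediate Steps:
$- \frac{39146}{37328} + \frac{21896}{I} = - \frac{39146}{37328} + \frac{21896}{-30423} = \left(-39146\right) \frac{1}{37328} + 21896 \left(- \frac{1}{30423}\right) = - \frac{19573}{18664} - \frac{21896}{30423} = - \frac{1004136323}{567814872}$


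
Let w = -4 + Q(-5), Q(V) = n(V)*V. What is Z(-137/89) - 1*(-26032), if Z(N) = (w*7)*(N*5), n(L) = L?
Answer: 2216153/89 ≈ 24901.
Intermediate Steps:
Q(V) = V² (Q(V) = V*V = V²)
w = 21 (w = -4 + (-5)² = -4 + 25 = 21)
Z(N) = 735*N (Z(N) = (21*7)*(N*5) = 147*(5*N) = 735*N)
Z(-137/89) - 1*(-26032) = 735*(-137/89) - 1*(-26032) = 735*(-137*1/89) + 26032 = 735*(-137/89) + 26032 = -100695/89 + 26032 = 2216153/89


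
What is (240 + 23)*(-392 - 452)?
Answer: -221972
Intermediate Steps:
(240 + 23)*(-392 - 452) = 263*(-844) = -221972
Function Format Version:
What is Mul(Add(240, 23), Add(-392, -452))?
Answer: -221972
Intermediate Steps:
Mul(Add(240, 23), Add(-392, -452)) = Mul(263, -844) = -221972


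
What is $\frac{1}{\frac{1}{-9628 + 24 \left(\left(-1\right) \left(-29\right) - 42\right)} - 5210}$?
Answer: $- \frac{9940}{51787401} \approx -0.00019194$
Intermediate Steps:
$\frac{1}{\frac{1}{-9628 + 24 \left(\left(-1\right) \left(-29\right) - 42\right)} - 5210} = \frac{1}{\frac{1}{-9628 + 24 \left(29 - 42\right)} - 5210} = \frac{1}{\frac{1}{-9628 + 24 \left(-13\right)} - 5210} = \frac{1}{\frac{1}{-9628 - 312} - 5210} = \frac{1}{\frac{1}{-9940} - 5210} = \frac{1}{- \frac{1}{9940} - 5210} = \frac{1}{- \frac{51787401}{9940}} = - \frac{9940}{51787401}$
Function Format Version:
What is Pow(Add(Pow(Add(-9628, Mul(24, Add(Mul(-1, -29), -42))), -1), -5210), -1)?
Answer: Rational(-9940, 51787401) ≈ -0.00019194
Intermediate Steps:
Pow(Add(Pow(Add(-9628, Mul(24, Add(Mul(-1, -29), -42))), -1), -5210), -1) = Pow(Add(Pow(Add(-9628, Mul(24, Add(29, -42))), -1), -5210), -1) = Pow(Add(Pow(Add(-9628, Mul(24, -13)), -1), -5210), -1) = Pow(Add(Pow(Add(-9628, -312), -1), -5210), -1) = Pow(Add(Pow(-9940, -1), -5210), -1) = Pow(Add(Rational(-1, 9940), -5210), -1) = Pow(Rational(-51787401, 9940), -1) = Rational(-9940, 51787401)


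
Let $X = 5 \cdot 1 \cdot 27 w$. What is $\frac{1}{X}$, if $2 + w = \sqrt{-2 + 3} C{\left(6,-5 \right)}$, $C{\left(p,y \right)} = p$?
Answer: $\frac{1}{540} \approx 0.0018519$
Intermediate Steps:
$w = 4$ ($w = -2 + \sqrt{-2 + 3} \cdot 6 = -2 + \sqrt{1} \cdot 6 = -2 + 1 \cdot 6 = -2 + 6 = 4$)
$X = 540$ ($X = 5 \cdot 1 \cdot 27 \cdot 4 = 5 \cdot 27 \cdot 4 = 135 \cdot 4 = 540$)
$\frac{1}{X} = \frac{1}{540}$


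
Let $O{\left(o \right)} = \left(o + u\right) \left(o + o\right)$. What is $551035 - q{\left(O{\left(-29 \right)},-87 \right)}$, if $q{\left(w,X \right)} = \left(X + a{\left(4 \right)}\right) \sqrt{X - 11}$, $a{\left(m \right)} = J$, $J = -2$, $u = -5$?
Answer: $551035 + 623 i \sqrt{2} \approx 5.5104 \cdot 10^{5} + 881.05 i$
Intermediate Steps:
$a{\left(m \right)} = -2$
$O{\left(o \right)} = 2 o \left(-5 + o\right)$ ($O{\left(o \right)} = \left(o - 5\right) \left(o + o\right) = \left(-5 + o\right) 2 o = 2 o \left(-5 + o\right)$)
$q{\left(w,X \right)} = \sqrt{-11 + X} \left(-2 + X\right)$ ($q{\left(w,X \right)} = \left(X - 2\right) \sqrt{X - 11} = \left(-2 + X\right) \sqrt{-11 + X} = \sqrt{-11 + X} \left(-2 + X\right)$)
$551035 - q{\left(O{\left(-29 \right)},-87 \right)} = 551035 - \sqrt{-11 - 87} \left(-2 - 87\right) = 551035 - \sqrt{-98} \left(-89\right) = 551035 - 7 i \sqrt{2} \left(-89\right) = 551035 - - 623 i \sqrt{2} = 551035 + 623 i \sqrt{2}$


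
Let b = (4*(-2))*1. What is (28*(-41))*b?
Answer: 9184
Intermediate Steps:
b = -8 (b = -8*1 = -8)
(28*(-41))*b = (28*(-41))*(-8) = -1148*(-8) = 9184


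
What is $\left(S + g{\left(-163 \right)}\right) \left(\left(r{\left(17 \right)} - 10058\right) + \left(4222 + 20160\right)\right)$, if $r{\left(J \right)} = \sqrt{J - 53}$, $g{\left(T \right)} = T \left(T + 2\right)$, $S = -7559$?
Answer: $267629616 + 112104 i \approx 2.6763 \cdot 10^{8} + 1.121 \cdot 10^{5} i$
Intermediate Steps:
$g{\left(T \right)} = T \left(2 + T\right)$
$r{\left(J \right)} = \sqrt{-53 + J}$
$\left(S + g{\left(-163 \right)}\right) \left(\left(r{\left(17 \right)} - 10058\right) + \left(4222 + 20160\right)\right) = \left(-7559 - 163 \left(2 - 163\right)\right) \left(\left(\sqrt{-53 + 17} - 10058\right) + \left(4222 + 20160\right)\right) = \left(-7559 - -26243\right) \left(\left(\sqrt{-36} - 10058\right) + 24382\right) = \left(-7559 + 26243\right) \left(\left(6 i - 10058\right) + 24382\right) = 18684 \left(\left(-10058 + 6 i\right) + 24382\right) = 18684 \left(14324 + 6 i\right) = 267629616 + 112104 i$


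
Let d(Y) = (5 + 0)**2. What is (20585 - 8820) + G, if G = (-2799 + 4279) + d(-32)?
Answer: 13270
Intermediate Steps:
d(Y) = 25 (d(Y) = 5**2 = 25)
G = 1505 (G = (-2799 + 4279) + 25 = 1480 + 25 = 1505)
(20585 - 8820) + G = (20585 - 8820) + 1505 = 11765 + 1505 = 13270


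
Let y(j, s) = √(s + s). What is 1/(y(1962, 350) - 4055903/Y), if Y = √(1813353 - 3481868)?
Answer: 45095/(450950*√7 + 109619*I*√1668515) ≈ 2.6833e-6 - 0.00031845*I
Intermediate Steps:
y(j, s) = √2*√s (y(j, s) = √(2*s) = √2*√s)
Y = I*√1668515 (Y = √(-1668515) = I*√1668515 ≈ 1291.7*I)
1/(y(1962, 350) - 4055903/Y) = 1/(√2*√350 - 4055903*(-I*√1668515/1668515)) = 1/(√2*(5*√14) - (-109619)*I*√1668515/45095) = 1/(10*√7 + 109619*I*√1668515/45095)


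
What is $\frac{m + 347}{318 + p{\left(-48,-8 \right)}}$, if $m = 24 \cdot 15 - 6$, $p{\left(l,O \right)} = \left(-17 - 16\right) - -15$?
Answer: $\frac{701}{300} \approx 2.3367$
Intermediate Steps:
$p{\left(l,O \right)} = -18$ ($p{\left(l,O \right)} = \left(-17 - 16\right) + 15 = -33 + 15 = -18$)
$m = 354$ ($m = 360 - 6 = 354$)
$\frac{m + 347}{318 + p{\left(-48,-8 \right)}} = \frac{354 + 347}{318 - 18} = \frac{701}{300}$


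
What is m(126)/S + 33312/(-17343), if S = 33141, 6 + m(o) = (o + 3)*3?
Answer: -121931701/63862707 ≈ -1.9093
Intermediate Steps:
m(o) = 3 + 3*o (m(o) = -6 + (o + 3)*3 = -6 + (3 + o)*3 = -6 + (9 + 3*o) = 3 + 3*o)
m(126)/S + 33312/(-17343) = (3 + 3*126)/33141 + 33312/(-17343) = (3 + 378)*(1/33141) + 33312*(-1/17343) = 381*(1/33141) - 11104/5781 = 127/11047 - 11104/5781 = -121931701/63862707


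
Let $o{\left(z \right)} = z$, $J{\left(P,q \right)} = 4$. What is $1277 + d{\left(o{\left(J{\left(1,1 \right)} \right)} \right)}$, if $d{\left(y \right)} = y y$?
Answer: $1293$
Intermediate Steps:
$d{\left(y \right)} = y^{2}$
$1277 + d{\left(o{\left(J{\left(1,1 \right)} \right)} \right)} = 1277 + 4^{2} = 1277 + 16 = 1293$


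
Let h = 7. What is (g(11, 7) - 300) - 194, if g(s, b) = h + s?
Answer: -476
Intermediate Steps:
g(s, b) = 7 + s
(g(11, 7) - 300) - 194 = ((7 + 11) - 300) - 194 = (18 - 300) - 194 = -282 - 194 = -476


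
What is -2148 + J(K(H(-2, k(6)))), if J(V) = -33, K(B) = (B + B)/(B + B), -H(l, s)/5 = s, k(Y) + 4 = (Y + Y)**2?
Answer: -2181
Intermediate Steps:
k(Y) = -4 + 4*Y**2 (k(Y) = -4 + (Y + Y)**2 = -4 + (2*Y)**2 = -4 + 4*Y**2)
H(l, s) = -5*s
K(B) = 1 (K(B) = (2*B)/((2*B)) = (2*B)*(1/(2*B)) = 1)
-2148 + J(K(H(-2, k(6)))) = -2148 - 33 = -2181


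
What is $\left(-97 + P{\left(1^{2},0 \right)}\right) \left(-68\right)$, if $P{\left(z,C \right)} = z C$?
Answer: $6596$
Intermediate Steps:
$P{\left(z,C \right)} = C z$
$\left(-97 + P{\left(1^{2},0 \right)}\right) \left(-68\right) = \left(-97 + 0 \cdot 1^{2}\right) \left(-68\right) = \left(-97 + 0 \cdot 1\right) \left(-68\right) = \left(-97 + 0\right) \left(-68\right) = \left(-97\right) \left(-68\right) = 6596$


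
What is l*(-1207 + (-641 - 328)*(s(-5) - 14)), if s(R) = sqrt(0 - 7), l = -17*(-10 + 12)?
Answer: -420206 + 32946*I*sqrt(7) ≈ -4.2021e+5 + 87167.0*I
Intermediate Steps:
l = -34 (l = -17*2 = -34)
s(R) = I*sqrt(7) (s(R) = sqrt(-7) = I*sqrt(7))
l*(-1207 + (-641 - 328)*(s(-5) - 14)) = -34*(-1207 + (-641 - 328)*(I*sqrt(7) - 14)) = -34*(-1207 - 969*(-14 + I*sqrt(7))) = -34*(-1207 + (13566 - 969*I*sqrt(7))) = -34*(12359 - 969*I*sqrt(7)) = -420206 + 32946*I*sqrt(7)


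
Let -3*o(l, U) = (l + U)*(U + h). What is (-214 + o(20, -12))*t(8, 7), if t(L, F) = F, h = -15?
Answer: -994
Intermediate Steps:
o(l, U) = -(-15 + U)*(U + l)/3 (o(l, U) = -(l + U)*(U - 15)/3 = -(U + l)*(-15 + U)/3 = -(-15 + U)*(U + l)/3)
(-214 + o(20, -12))*t(8, 7) = (-214 + (5*(-12) + 5*20 - ⅓*(-12)² - ⅓*(-12)*20))*7 = (-214 + (-60 + 100 - ⅓*144 + 80))*7 = (-214 + (-60 + 100 - 48 + 80))*7 = (-214 + 72)*7 = -142*7 = -994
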